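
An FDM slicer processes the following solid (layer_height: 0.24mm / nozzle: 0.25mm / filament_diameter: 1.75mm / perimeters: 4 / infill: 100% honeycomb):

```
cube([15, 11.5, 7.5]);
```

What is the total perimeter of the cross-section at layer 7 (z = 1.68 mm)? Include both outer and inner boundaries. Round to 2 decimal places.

53.00 mm

At z = 1.68 mm: the cube (footprint 15×11.5) is included at this height (perimeter 53.00 mm). Overall, the cross-section is a single solid region. Total boundary length (outer) = 53.00 mm.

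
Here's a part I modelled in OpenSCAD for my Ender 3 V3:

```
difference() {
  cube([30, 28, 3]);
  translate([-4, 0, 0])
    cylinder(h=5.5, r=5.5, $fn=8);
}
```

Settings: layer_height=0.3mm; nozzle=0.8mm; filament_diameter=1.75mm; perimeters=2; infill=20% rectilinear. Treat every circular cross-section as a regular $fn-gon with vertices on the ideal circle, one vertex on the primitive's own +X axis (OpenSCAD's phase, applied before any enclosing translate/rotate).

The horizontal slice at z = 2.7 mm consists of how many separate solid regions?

At z = 2.7 mm: the cube is present — its section is the full 30×28 rectangle; the cylinder at (-4, 0): section is a regular 8-gon, circumradius r=5.5; Taking the first minus the rest: starting from the 30×28 cube, the r=5.5 cylinder at (-4, 0) partially overlaps it — only the 2.72 mm² overlap (of its 85.56 mm²) is removed, clipping the outline — 1 connected region. The result has 1 disconnected region.

1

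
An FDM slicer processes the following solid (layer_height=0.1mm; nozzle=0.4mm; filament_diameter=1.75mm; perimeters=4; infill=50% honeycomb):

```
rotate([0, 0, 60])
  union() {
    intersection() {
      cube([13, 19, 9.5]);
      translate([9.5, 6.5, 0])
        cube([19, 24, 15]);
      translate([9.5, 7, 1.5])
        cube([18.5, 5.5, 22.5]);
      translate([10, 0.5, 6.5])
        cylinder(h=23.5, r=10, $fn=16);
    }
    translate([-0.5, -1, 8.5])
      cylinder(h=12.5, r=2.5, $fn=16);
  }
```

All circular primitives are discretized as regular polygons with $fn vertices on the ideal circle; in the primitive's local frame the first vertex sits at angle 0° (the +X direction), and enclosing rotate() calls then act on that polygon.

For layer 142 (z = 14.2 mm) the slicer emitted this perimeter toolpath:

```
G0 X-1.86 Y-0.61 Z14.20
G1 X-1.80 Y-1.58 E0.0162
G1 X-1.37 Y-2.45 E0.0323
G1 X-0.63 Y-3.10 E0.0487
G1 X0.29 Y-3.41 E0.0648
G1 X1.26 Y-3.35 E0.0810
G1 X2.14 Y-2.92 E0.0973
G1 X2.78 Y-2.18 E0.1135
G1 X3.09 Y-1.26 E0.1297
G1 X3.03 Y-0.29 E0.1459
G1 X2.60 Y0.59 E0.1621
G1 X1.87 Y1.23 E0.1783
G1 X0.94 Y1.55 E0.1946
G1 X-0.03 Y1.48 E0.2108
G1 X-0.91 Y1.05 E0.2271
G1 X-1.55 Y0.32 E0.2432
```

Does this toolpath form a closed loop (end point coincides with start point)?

no

Start point (G0): (-1.86, -0.61). End point (last G1): the path does not return to the start — open.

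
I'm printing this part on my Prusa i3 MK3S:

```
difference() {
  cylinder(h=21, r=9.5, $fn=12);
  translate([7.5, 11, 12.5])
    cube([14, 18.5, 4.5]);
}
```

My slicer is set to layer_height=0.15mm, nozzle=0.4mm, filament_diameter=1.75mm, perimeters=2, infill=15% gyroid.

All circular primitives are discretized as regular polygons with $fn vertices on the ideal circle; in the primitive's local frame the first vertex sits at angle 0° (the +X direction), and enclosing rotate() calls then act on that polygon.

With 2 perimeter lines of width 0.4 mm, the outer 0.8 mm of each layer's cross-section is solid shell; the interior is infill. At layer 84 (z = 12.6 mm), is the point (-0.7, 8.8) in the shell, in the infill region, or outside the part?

At z = 12.6 mm: the r=9.5 cylinder contributes a regular 12-gon of circumradius 9.5; the cube at (7.5, 11) is present — its section is the full 14×18.5 rectangle; After the difference (first − rest): starting from the r=9.5 cylinder, the 14×18.5 cube at (7.5, 11) misses the remaining region (no effect) — 1 connected region. Overall, the cross-section is a single solid region. The nearest boundary edge runs (-4.75, 8.23)→(0.00, 9.50); distance from the point to it = 0.49 mm. The point is inside the cross-section, 0.49 mm from the nearest boundary — within the 0.8 mm shell band (2 × 0.4).

shell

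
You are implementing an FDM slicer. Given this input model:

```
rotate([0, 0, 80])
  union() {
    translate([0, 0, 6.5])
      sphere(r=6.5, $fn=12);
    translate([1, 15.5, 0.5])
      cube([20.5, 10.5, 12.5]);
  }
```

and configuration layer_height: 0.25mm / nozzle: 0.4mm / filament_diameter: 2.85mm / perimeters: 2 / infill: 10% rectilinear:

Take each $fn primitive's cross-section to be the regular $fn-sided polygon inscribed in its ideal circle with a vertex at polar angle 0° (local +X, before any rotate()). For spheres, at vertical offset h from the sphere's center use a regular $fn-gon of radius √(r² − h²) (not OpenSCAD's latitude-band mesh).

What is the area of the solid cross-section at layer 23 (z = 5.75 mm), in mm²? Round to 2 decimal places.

At z = 5.75 mm: the r=6.5 sphere slices to a regular 12-gon of circumradius 6.457 (√(r²−h²) with h=0.75 from center) (area = (12/2)·6.457²·sin(360°/12) = 125.06 mm²); the cube at (1, 15.5) is present — its section is the full 20.5×10.5 rectangle (area 215.25 mm²); Taking the union: the 2 present regions are separate (no shared area or edge), so areas and boundary lengths simply add and each stays a separate island — area = 340.31 mm²; (whole slice rotated 80° about Z — lengths, areas and connectivity unchanged). Overall, the cross-section has 2 separate islands. Net area = 340.31 mm².

340.31 mm²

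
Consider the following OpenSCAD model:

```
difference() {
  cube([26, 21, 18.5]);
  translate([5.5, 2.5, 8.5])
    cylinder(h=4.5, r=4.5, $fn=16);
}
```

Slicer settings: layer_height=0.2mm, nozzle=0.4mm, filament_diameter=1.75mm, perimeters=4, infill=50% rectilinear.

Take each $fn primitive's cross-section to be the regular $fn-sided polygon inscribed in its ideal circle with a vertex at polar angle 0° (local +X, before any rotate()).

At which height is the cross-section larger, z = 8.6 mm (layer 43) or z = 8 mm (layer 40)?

Layer 43 (z = 8.6): the cube (footprint 26×21) is included at this height (area 546.00 mm²); the r=4.5 cylinder at (5.5, 2.5) contributes a regular 16-gon of circumradius 4.5 (area = (16/2)·4.500²·sin(360°/16) = 61.99 mm²); Subtracting the remaining from the first: starting from the 26×21 cube (546.00 mm²), the r=4.5 cylinder at (5.5, 2.5) partially overlaps it — only the 51.97 mm² overlap (of its 61.99 mm²) is removed, clipping the outline — area = 494.03 mm². So its area = 494.03 mm². Layer 40 (z = 8): the 26×21 cube contributes its full rectangle (area 546.00 mm²); the cylinder at (5.5, 2.5) is absent (z outside [8.5, 13]); Subtracting the remaining from the first: none of the subtracted shapes is present at this height, so the 26×21 cube is unchanged — area = 546.00 mm². So its area = 546.00 mm². Layer 40 is larger (546.00 vs 494.03 mm²).

layer 40 (z = 8 mm)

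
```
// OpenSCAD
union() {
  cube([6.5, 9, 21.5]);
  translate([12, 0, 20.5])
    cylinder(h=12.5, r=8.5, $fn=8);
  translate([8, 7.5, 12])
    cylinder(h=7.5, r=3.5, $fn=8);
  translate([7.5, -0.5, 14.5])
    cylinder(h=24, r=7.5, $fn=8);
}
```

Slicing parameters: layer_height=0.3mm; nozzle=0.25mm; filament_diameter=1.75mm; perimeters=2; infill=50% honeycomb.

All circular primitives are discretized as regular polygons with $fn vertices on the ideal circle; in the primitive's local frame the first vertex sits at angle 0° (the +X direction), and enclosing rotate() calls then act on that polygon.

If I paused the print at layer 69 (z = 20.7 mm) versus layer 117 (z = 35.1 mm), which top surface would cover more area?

layer 69 (z = 20.7 mm)

Layer 69 (z = 20.7): the cube is present — its section is the full 6.5×9 rectangle (area 58.50 mm²); the cylinder at (12, 0): section is a regular 8-gon, circumradius r=8.5 (area = (8/2)·8.500²·sin(360°/8) = 204.35 mm²); the cylinder at (8, 7.5) is not intersected at this z (z outside [12, 19.5]); the r=7.5 cylinder at (7.5, -0.5) gives a regular 8-gon of circumradius 7.5 (constant along its height) (area = (8/2)·7.500²·sin(360°/8) = 159.10 mm²); Merging all regions: the regions partially overlap — summed areas 421.95 mm² minus the doubly-counted overlap 141.70 mm² gives 280.26 mm² — area = 280.26 mm². So its area = 280.26 mm². Layer 117 (z = 35.1): the cube is not intersected at this z (z outside [0, 21.5]); the cylinder at (12, 0) is absent (z outside [20.5, 33]); the cylinder at (8, 7.5) is not intersected at this z (z outside [12, 19.5]); the r=7.5 cylinder at (7.5, -0.5) gives a regular 8-gon of circumradius 7.5 (constant along its height) (area = (8/2)·7.500²·sin(360°/8) = 159.10 mm²); Merging all regions: only the r=7.5 cylinder at (7.5, -0.5) is present, so the union is just that shape — area = 159.10 mm². So its area = 159.10 mm². Layer 69 is larger (280.26 vs 159.10 mm²).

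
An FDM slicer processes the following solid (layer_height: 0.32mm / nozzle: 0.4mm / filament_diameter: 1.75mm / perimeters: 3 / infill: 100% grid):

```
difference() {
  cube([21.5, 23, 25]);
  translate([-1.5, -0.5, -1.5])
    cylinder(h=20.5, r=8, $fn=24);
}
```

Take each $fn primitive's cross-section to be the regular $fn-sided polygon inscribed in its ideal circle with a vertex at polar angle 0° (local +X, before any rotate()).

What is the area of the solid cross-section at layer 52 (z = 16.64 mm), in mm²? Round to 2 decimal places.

At z = 16.64 mm: the cube is present — its section is the full 21.5×23 rectangle (area 494.50 mm²); the cylinder at (-1.5, -0.5): section is a regular 24-gon, circumradius r=8 (area = (24/2)·8.000²·sin(360°/24) = 198.77 mm²); Taking the first minus the rest: starting from the 21.5×23 cube (494.50 mm²), the r=8 cylinder at (-1.5, -0.5) partially overlaps it — only the 34.61 mm² overlap (of its 198.77 mm²) is removed, clipping the outline — area = 459.89 mm². Overall, the cross-section is a single solid region. Net area = 459.89 mm².

459.89 mm²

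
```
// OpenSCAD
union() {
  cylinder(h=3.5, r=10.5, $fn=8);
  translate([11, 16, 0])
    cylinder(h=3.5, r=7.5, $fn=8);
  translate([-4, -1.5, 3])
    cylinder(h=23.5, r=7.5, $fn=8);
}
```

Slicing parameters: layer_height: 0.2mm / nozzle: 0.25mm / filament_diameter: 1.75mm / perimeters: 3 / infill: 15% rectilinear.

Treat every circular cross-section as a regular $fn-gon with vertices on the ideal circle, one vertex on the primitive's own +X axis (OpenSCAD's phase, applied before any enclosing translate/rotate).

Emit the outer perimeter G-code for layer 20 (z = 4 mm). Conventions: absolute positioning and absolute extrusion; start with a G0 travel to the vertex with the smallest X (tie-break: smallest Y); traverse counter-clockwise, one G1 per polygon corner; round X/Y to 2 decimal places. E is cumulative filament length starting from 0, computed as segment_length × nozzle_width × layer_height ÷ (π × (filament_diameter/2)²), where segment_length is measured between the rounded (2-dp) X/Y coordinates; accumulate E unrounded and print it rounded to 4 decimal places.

At z = 4 mm: the cylinder is not intersected at this z (z outside [0, 3.5]); the cylinder at (11, 16) is not intersected at this z (z outside [0, 3.5]); the r=7.5 cylinder at (-4, -1.5) contributes a regular 8-gon of circumradius 7.5; Merging all regions: only the r=7.5 cylinder at (-4, -1.5) is present, so the union is just that shape — 1 connected region. The outline is a single polygon with 8 vertices. Extrusion per mm of travel: 0.25 × 0.2 / (π × 0.875²) = 0.020788. Accumulating E over each segment gives final E = 0.9543.

G0 X-11.50 Y-1.50 Z4.00
G1 X-9.30 Y-6.80 E0.1193
G1 X-4.00 Y-9.00 E0.2386
G1 X1.30 Y-6.80 E0.3579
G1 X3.50 Y-1.50 E0.4772
G1 X1.30 Y3.80 E0.5964
G1 X-4.00 Y6.00 E0.7157
G1 X-9.30 Y3.80 E0.8350
G1 X-11.50 Y-1.50 E0.9543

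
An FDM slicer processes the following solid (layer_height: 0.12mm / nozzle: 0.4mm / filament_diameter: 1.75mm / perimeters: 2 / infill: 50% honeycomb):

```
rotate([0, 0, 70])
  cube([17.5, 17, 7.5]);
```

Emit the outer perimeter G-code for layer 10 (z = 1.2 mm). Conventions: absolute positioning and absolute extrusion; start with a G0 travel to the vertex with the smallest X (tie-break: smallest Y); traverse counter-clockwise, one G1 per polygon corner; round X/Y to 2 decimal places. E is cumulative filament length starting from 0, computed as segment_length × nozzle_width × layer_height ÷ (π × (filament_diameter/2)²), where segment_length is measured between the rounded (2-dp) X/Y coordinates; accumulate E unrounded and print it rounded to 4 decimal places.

G0 X-15.97 Y5.81 Z1.20
G1 X0.00 Y0.00 E0.3391
G1 X5.99 Y16.44 E0.6883
G1 X-9.99 Y22.26 E1.0277
G1 X-15.97 Y5.81 E1.3770

At z = 1.2 mm: the 17.5×17 cube contributes its full rectangle; (rotated 70° about Z; rotation is an isometry so areas/perimeters/island counts are preserved). The outline is a single polygon with 4 vertices. Extrusion per mm of travel: 0.4 × 0.12 / (π × 0.875²) = 0.019956. Accumulating E over each segment gives final E = 1.3770.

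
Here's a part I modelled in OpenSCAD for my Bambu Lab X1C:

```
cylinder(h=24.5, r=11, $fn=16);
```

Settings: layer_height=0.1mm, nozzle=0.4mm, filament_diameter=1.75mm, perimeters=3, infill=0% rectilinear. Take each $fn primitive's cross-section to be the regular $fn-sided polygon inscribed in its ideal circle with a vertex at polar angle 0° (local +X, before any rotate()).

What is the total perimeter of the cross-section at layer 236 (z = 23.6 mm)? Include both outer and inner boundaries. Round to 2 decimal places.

68.67 mm

At z = 23.6 mm: the r=11 cylinder contributes a regular 16-gon of circumradius 11 (perimeter = 2·16·11.000·sin(180°/16) = 68.67 mm). Overall, the cross-section is a single solid region. Total boundary length (outer) = 68.67 mm.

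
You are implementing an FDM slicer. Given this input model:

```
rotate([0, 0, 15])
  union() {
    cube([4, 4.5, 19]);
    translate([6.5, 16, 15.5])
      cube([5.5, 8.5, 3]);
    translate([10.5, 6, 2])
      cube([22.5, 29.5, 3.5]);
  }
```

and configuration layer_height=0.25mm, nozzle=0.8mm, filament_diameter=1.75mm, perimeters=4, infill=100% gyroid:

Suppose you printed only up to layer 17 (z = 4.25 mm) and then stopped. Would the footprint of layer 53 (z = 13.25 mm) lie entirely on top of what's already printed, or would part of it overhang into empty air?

entirely on top

Compare the two slices. At z = 4.25: the cube is present — its section is the full 4×4.5 rectangle (area 18.00 mm²); the cube at (6.5, 16) does not reach this height (z outside [15.5, 18.5]); the cube at (10.5, 6) is present — its section is the full 22.5×29.5 rectangle (area 663.75 mm²); Merging all regions: the 2 present regions are separate (no shared area or edge), so areas and boundary lengths simply add and each stays a separate island — area = 681.75 mm²; (whole slice rotated 15° about Z — lengths, areas and connectivity unchanged). At z = 13.25: the cube (footprint 4×4.5) is included at this height (area 18.00 mm²); the cube at (6.5, 16) is absent (z outside [15.5, 18.5]); the cube at (10.5, 6) is absent (z outside [2, 5.5]); Combining (union): only the 4×4.5 cube is present, so the union is just that shape — area = 18.00 mm²; (rotated 15° about Z; rotation is an isometry so areas/perimeters/island counts are preserved). Checking containment: the cross-section at z = 13.25 is a subset of the cross-section at z = 4.25.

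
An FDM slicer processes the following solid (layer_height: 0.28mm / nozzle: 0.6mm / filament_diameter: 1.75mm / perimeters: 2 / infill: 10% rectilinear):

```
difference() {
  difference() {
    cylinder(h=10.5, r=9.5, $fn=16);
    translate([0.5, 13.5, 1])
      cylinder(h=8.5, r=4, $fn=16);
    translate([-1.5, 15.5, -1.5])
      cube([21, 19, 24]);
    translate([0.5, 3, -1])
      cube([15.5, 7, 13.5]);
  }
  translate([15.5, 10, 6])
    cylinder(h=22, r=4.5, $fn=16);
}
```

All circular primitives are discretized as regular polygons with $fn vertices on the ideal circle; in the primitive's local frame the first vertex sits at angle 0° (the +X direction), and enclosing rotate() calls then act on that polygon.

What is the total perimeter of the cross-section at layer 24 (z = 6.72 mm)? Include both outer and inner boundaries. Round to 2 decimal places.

62.85 mm

At z = 6.72 mm: the r=9.5 cylinder gives a regular 16-gon of circumradius 9.5 (constant along its height) (perimeter = 2·16·9.500·sin(180°/16) = 59.31 mm); the r=4 cylinder at (0.5, 13.5) gives a regular 16-gon of circumradius 4 (constant along its height) (perimeter = 2·16·4.000·sin(180°/16) = 24.97 mm); the cube at (-1.5, 15.5) (footprint 21×19) is included at this height (perimeter 80.00 mm); the cube at (0.5, 3) is present — its section is the full 15.5×7 rectangle (perimeter 45.00 mm); After the difference (first − rest): starting from the r=9.5 cylinder, the r=4 cylinder at (0.5, 13.5) misses the remaining region (no effect); the 21×19 cube at (-1.5, 15.5) misses the remaining region (no effect); the 15.5×7 cube at (0.5, 3) partially overlaps it — only the 38.24 mm² overlap (of its 108.50 mm²) is removed, clipping the outline — boundary = 62.85 mm; the r=4.5 cylinder at (15.5, 10) contributes a regular 16-gon of circumradius 4.5 (perimeter = 2·16·4.500·sin(180°/16) = 28.09 mm); Taking the first minus the rest: starting from the result so far, the r=4.5 cylinder at (15.5, 10) misses the remaining region (no effect) — boundary = 62.85 mm. Overall, the cross-section is a single solid region. Total boundary length (outer) = 62.85 mm.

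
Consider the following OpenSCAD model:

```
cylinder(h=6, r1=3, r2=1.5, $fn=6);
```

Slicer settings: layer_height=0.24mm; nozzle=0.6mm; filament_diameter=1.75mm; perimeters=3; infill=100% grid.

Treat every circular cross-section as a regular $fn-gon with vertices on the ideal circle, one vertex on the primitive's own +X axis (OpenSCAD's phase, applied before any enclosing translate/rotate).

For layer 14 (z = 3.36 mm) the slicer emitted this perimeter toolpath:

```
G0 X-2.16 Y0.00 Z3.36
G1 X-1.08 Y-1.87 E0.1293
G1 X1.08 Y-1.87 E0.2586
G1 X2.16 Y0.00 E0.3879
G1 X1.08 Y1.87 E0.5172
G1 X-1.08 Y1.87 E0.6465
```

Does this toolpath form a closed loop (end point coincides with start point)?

Start point (G0): (-2.16, 0.00). End point (last G1): the path does not return to the start — open.

no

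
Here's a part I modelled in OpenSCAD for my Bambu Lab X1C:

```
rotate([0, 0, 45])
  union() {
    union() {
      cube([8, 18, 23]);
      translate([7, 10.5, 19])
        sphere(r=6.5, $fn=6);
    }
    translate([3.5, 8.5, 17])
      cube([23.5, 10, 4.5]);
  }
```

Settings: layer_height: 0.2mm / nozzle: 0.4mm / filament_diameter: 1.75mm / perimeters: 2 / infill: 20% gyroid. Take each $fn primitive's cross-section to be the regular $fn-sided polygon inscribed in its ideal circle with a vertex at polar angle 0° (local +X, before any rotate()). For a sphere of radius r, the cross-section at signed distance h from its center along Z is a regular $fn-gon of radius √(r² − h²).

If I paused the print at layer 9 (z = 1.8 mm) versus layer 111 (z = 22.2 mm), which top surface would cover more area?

Layer 9 (z = 1.8): the 8×18 cube contributes its full rectangle (area 144.00 mm²); the sphere at (7, 10.5) is not intersected at this z (|z−center|=17.200 > r=6.5); Combining (union): only the 8×18 cube is present, so the union is just that shape — area = 144.00 mm²; the cube at (3.5, 8.5) does not reach this height (z outside [17, 21.5]); Merging all regions: only that combined region is present, so the union is just that shape — area = 144.00 mm²; (whole slice rotated 45° about Z — lengths, areas and connectivity unchanged). So its area = 144.00 mm². Layer 111 (z = 22.2): the cube (footprint 8×18) is included at this height (area 144.00 mm²); the r=6.5 sphere at (7, 10.5) contributes a regular 6-gon of circumradius √(6.5²−3.2²) = 5.658 (area = (6/2)·5.658²·sin(360°/6) = 83.16 mm²); Merging all regions: the regions partially overlap — summed areas 227.16 mm² minus the doubly-counted overlap 51.38 mm² gives 175.78 mm² — area = 175.78 mm²; the cube at (3.5, 8.5) is absent (z outside [17, 21.5]); Combining (union): only that combined region is present, so the union is just that shape — area = 175.78 mm²; (rotated 45° about Z; rotation is an isometry so areas/perimeters/island counts are preserved). So its area = 175.78 mm². Layer 111 is larger (175.78 vs 144.00 mm²).

layer 111 (z = 22.2 mm)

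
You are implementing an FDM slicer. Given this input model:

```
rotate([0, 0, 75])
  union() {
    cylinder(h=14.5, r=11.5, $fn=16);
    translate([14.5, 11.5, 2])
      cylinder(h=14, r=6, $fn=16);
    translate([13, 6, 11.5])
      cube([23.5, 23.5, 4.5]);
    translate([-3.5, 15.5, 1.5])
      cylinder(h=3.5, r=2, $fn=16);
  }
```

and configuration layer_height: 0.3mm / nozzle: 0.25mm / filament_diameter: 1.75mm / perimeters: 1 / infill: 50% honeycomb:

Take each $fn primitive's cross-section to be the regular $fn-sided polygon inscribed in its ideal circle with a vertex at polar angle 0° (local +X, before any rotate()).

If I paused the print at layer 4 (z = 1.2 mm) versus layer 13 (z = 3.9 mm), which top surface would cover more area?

Layer 4 (z = 1.2): the r=11.5 cylinder contributes a regular 16-gon of circumradius 11.5 (area = (16/2)·11.500²·sin(360°/16) = 404.88 mm²); the cylinder at (14.5, 11.5) is absent (z outside [2, 16]); the cube at (13, 6) is not intersected at this z (z outside [11.5, 16]); the cylinder at (-3.5, 15.5) does not reach this height (z outside [1.5, 5]); Combining (union): only the r=11.5 cylinder is present, so the union is just that shape — area = 404.88 mm²; (whole slice rotated 75° about Z — lengths, areas and connectivity unchanged). So its area = 404.88 mm². Layer 13 (z = 3.9): the r=11.5 cylinder gives a regular 16-gon of circumradius 11.5 (constant along its height) (area = (16/2)·11.500²·sin(360°/16) = 404.88 mm²); the r=6 cylinder at (14.5, 11.5) contributes a regular 16-gon of circumradius 6 (area = (16/2)·6.000²·sin(360°/16) = 110.21 mm²); the cube at (13, 6) does not reach this height (z outside [11.5, 16]); the r=2 cylinder at (-3.5, 15.5) gives a regular 16-gon of circumradius 2 (constant along its height) (area = (16/2)·2.000²·sin(360°/16) = 12.25 mm²); Merging all regions: the 3 present regions are separate (no shared area or edge), so areas and boundary lengths simply add and each stays a separate island — area = 527.34 mm²; (whole slice rotated 75° about Z — lengths, areas and connectivity unchanged). So its area = 527.34 mm². Layer 13 is larger (527.34 vs 404.88 mm²).

layer 13 (z = 3.9 mm)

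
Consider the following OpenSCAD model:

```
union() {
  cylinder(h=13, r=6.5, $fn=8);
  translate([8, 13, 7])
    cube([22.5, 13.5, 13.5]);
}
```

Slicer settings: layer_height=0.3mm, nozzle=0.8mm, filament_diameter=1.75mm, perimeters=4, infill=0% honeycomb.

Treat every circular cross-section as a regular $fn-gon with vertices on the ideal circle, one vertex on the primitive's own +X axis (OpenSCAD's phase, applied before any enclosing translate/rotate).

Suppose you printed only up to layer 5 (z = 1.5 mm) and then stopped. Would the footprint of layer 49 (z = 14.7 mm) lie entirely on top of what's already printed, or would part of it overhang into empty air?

part overhangs

Compare the two slices. At z = 1.5: the r=6.5 cylinder gives a regular 8-gon of circumradius 6.5 (constant along its height) (area = (8/2)·6.500²·sin(360°/8) = 119.50 mm²); the cube at (8, 13) is absent (z outside [7, 20.5]); Merging all regions: only the r=6.5 cylinder is present, so the union is just that shape — area = 119.50 mm². At z = 14.7: the cylinder does not reach this height (z outside [0, 13]); the cube at (8, 13) is present — its section is the full 22.5×13.5 rectangle (area 303.75 mm²); Taking the union: only the 22.5×13.5 cube at (8, 13) is present, so the union is just that shape — area = 303.75 mm². Checking containment: at z = 14.7 the cross-section extends beyond the z = 1.5 cross-section by about 303.75 mm².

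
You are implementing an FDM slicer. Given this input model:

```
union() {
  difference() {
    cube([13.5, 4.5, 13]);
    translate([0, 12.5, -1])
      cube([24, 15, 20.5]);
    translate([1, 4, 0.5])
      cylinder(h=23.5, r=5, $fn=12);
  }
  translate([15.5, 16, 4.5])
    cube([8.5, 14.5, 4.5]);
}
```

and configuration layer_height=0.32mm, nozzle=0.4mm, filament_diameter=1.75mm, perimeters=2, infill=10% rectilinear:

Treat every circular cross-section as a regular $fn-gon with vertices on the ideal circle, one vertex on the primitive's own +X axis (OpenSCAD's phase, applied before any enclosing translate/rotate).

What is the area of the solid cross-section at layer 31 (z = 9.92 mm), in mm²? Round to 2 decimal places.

36.75 mm²

At z = 9.92 mm: the cube (footprint 13.5×4.5) is included at this height (area 60.75 mm²); the 24×15 cube at (0, 12.5) contributes its full rectangle (area 360.00 mm²); the cylinder at (1, 4): section is a regular 12-gon, circumradius r=5 (area = (12/2)·5.000²·sin(360°/12) = 75.00 mm²); Subtracting the remaining from the first: starting from the 13.5×4.5 cube (60.75 mm²), the 24×15 cube at (0, 12.5) misses the remaining region (no effect); the r=5 cylinder at (1, 4) partially overlaps it — only the 24.00 mm² overlap (of its 75.00 mm²) is removed, clipping the outline — area = 36.75 mm²; the cube at (15.5, 16) does not reach this height (z outside [4.5, 9]); Combining (union): only the result so far is present, so the union is just that shape — area = 36.75 mm². Overall, the cross-section is a single solid region. Net area = 36.75 mm².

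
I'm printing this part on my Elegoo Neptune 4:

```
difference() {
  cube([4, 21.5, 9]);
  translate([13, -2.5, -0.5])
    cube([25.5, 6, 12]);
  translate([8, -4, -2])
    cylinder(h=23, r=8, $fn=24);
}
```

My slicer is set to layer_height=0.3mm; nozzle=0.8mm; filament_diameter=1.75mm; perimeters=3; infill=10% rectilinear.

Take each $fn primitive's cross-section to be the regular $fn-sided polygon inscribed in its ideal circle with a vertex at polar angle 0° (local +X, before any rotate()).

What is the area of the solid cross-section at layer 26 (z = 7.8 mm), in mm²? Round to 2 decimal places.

At z = 7.8 mm: the cube (footprint 4×21.5) is included at this height (area 86.00 mm²); the cube at (13, -2.5) (footprint 25.5×6) is included at this height (area 153.00 mm²); the r=8 cylinder at (8, -4) gives a regular 24-gon of circumradius 8 (constant along its height) (area = (24/2)·8.000²·sin(360°/24) = 198.77 mm²); Taking the first minus the rest: starting from the 4×21.5 cube (86.00 mm²), the 25.5×6 cube at (13, -2.5) misses the remaining region (no effect); the r=8 cylinder at (8, -4) partially overlaps it — only the 4.85 mm² overlap (of its 198.77 mm²) is removed, clipping the outline — area = 81.15 mm². Overall, the cross-section is a single solid region. Net area = 81.15 mm².

81.15 mm²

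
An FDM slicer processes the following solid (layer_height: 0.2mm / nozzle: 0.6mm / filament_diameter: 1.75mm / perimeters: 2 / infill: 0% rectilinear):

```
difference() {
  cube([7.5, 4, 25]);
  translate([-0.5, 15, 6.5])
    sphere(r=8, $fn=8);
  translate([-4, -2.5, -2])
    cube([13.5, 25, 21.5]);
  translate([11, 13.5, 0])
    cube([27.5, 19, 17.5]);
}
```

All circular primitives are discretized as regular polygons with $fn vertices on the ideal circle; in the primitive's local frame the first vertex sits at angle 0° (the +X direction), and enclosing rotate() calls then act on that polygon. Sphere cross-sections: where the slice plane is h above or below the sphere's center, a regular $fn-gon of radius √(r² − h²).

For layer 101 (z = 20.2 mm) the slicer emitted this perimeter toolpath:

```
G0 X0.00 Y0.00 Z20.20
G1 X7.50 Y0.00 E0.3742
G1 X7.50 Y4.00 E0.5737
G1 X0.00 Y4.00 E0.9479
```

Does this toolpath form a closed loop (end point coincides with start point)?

no

Start point (G0): (0.00, 0.00). End point (last G1): the path does not return to the start — open.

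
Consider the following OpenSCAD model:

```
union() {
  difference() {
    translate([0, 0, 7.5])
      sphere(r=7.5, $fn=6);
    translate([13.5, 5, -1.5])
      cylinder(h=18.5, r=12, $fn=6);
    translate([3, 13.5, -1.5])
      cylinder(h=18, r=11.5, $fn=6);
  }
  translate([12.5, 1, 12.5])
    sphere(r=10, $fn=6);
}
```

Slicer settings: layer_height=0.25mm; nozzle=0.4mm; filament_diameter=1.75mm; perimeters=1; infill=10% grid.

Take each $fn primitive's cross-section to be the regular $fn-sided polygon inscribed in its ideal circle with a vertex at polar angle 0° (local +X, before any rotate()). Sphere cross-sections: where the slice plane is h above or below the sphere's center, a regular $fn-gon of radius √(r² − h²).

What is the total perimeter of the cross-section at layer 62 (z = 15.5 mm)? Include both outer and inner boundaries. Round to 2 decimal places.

57.24 mm

At z = 15.5 mm: the sphere is not intersected at this z (|z−center|=8.000 > r=7.5); the r=12 cylinder at (13.5, 5) gives a regular 6-gon of circumradius 12 (constant along its height) (perimeter = 2·6·12.000·sin(180°/6) = 72.00 mm); the r=11.5 cylinder at (3, 13.5) contributes a regular 6-gon of circumradius 11.5 (perimeter = 2·6·11.500·sin(180°/6) = 69.00 mm); Subtracting the remaining from the first: the first operand is absent here, so nothing remains; the r=10 sphere at (12.5, 1) slices to a regular 6-gon of circumradius 9.539 (√(r²−h²) with h=3 from center) (perimeter = 2·6·9.539·sin(180°/6) = 57.24 mm); Taking the union: only the r=10 sphere at (12.5, 1) is present, so the union is just that shape — boundary = 57.24 mm. Overall, the cross-section is a single solid region. Total boundary length (outer) = 57.24 mm.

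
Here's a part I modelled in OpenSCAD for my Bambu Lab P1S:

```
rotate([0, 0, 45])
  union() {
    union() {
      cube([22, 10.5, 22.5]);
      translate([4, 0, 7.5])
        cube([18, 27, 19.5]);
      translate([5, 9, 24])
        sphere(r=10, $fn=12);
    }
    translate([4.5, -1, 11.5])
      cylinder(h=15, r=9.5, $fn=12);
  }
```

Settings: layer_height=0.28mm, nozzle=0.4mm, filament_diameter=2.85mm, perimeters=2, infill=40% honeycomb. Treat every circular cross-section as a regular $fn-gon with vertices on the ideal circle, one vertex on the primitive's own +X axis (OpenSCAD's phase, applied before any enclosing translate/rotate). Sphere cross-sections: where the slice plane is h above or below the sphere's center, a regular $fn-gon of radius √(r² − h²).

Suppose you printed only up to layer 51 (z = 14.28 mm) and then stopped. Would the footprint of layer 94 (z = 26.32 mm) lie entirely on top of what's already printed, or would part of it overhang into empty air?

Compare the two slices. At z = 14.28: the 22×10.5 cube contributes its full rectangle (area 231.00 mm²); the 18×27 cube at (4, 0) contributes its full rectangle (area 486.00 mm²); the r=10 sphere at (5, 9) slices to a regular 12-gon of circumradius 2.350 (√(r²−h²) with h=9.72 from center) (area = (12/2)·2.350²·sin(360°/12) = 16.56 mm²); Taking the union: the regions partially overlap — summed areas 733.56 mm² minus the doubly-counted overlap 205.32 mm² gives 528.24 mm² — area = 528.24 mm²; the cylinder at (4.5, -1): section is a regular 12-gon, circumradius r=9.5 (area = (12/2)·9.500²·sin(360°/12) = 270.75 mm²); Taking the union: the regions partially overlap — summed areas 798.99 mm² minus the doubly-counted overlap 93.86 mm² gives 705.13 mm² — area = 705.13 mm²; (whole slice rotated 45° about Z — lengths, areas and connectivity unchanged). At z = 26.32: the cube is not intersected at this z (z outside [0, 22.5]); the cube at (4, 0) is present — its section is the full 18×27 rectangle (area 486.00 mm²); the sphere at (5, 9): section is a regular 12-gon, circumradius = √(r²−h²) = √(10²−2.32²) = 9.727 (area = (12/2)·9.727²·sin(360°/12) = 283.85 mm²); Combining (union): the regions partially overlap — summed areas 769.85 mm² minus the doubly-counted overlap 159.53 mm² gives 610.32 mm² — area = 610.32 mm²; the cylinder at (4.5, -1): section is a regular 12-gon, circumradius r=9.5 (area = (12/2)·9.500²·sin(360°/12) = 270.75 mm²); Taking the union: the regions partially overlap — summed areas 881.07 mm² minus the doubly-counted overlap 106.54 mm² gives 774.53 mm² — area = 774.53 mm²; (whole slice rotated 45° about Z — lengths, areas and connectivity unchanged). Checking containment: at z = 26.32 the cross-section extends beyond the z = 14.28 cross-section by about 69.40 mm².

part overhangs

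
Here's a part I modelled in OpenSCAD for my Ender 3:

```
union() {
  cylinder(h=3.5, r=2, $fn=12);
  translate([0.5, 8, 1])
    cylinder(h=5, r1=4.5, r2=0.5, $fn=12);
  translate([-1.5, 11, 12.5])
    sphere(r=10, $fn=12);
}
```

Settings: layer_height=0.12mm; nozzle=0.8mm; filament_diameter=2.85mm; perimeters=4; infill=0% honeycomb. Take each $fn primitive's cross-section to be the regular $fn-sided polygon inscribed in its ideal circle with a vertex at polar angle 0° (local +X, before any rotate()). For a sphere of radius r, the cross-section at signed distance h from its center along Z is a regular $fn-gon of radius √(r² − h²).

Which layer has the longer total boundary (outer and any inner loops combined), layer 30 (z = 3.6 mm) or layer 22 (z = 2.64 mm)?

layer 22 (z = 2.64 mm)

Layer 30 (z = 3.6): the cylinder is not intersected at this z (z outside [0, 3.5]); the cone at (0.5, 8): at t=0.520 of its height the radius interpolates to r₁+(r₂−r₁)t = 2.420, giving a regular 12-gon of that circumradius (perimeter = 2·12·2.420·sin(180°/12) = 15.03 mm); the r=10 sphere at (-1.5, 11) slices to a regular 12-gon of circumradius 4.560 (√(r²−h²) with h=8.9 from center) (perimeter = 2·12·4.560·sin(180°/12) = 28.32 mm); Merging all regions: the regions partially overlap (shared area 11.78 mm²), so the edge portions inside another operand are dropped and the merged outline is re-measured after clipping — boundary = 30.40 mm. So its perimeter = 30.40 mm. Layer 22 (z = 2.64): the cylinder: section is a regular 12-gon, circumradius r=2 (perimeter = 2·12·2.000·sin(180°/12) = 12.42 mm); the cone at (0.5, 8): at t=0.328 of its height the radius interpolates to r₁+(r₂−r₁)t = 3.188, giving a regular 12-gon of that circumradius (perimeter = 2·12·3.188·sin(180°/12) = 19.80 mm); the r=10 sphere at (-1.5, 11) contributes a regular 12-gon of circumradius √(10²−9.86²) = 1.667 (perimeter = 2·12·1.667·sin(180°/12) = 10.36 mm); Taking the union: the regions partially overlap (shared area 2.23 mm²), so the edge portions inside another operand are dropped and the merged outline is re-measured after clipping — boundary = 36.11 mm. So its perimeter = 36.11 mm. Layer 22 is larger (36.11 vs 30.40 mm).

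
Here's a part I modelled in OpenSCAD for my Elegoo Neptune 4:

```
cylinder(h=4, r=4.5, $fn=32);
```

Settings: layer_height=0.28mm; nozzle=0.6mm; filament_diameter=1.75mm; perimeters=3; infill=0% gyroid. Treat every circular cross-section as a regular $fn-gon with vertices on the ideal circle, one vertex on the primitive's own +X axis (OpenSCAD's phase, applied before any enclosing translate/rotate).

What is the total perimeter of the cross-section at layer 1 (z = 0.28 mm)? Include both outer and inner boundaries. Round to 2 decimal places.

28.23 mm

At z = 0.28 mm: the r=4.5 cylinder contributes a regular 32-gon of circumradius 4.5 (perimeter = 2·32·4.500·sin(180°/32) = 28.23 mm). Overall, the cross-section is a single solid region. Total boundary length (outer) = 28.23 mm.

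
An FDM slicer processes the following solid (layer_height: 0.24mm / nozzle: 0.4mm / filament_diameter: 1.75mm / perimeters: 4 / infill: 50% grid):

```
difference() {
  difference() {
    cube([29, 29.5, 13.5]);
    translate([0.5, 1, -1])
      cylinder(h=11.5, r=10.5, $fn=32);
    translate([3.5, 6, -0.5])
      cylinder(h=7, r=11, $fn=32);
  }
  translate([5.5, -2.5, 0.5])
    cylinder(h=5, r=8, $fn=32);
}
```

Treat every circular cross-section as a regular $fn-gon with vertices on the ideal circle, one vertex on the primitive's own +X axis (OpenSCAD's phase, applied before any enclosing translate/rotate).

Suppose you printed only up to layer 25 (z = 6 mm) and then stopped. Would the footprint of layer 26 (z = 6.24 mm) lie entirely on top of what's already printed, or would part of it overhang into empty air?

Compare the two slices. At z = 6: the 29×29.5 cube contributes its full rectangle (area 855.50 mm²); the r=10.5 cylinder at (0.5, 1) gives a regular 32-gon of circumradius 10.5 (constant along its height) (area = (32/2)·10.500²·sin(360°/32) = 344.14 mm²); the r=11 cylinder at (3.5, 6) gives a regular 32-gon of circumradius 11 (constant along its height) (area = (32/2)·11.000²·sin(360°/32) = 377.69 mm²); After the difference (first − rest): starting from the 29×29.5 cube (855.50 mm²), the r=10.5 cylinder at (0.5, 1) partially overlaps it — only the 102.22 mm² overlap (of its 344.14 mm²) is removed, clipping the outline; the r=11 cylinder at (3.5, 6) partially overlaps it — only the 113.24 mm² overlap (of its 377.69 mm²) is removed, clipping the outline — area = 640.03 mm²; the cylinder at (5.5, -2.5) does not reach this height (z outside [0.5, 5.5]); After the difference (first − rest): none of the subtracted shapes is present at this height, so that combined region is unchanged — area = 640.03 mm². At z = 6.24: the 29×29.5 cube contributes its full rectangle (area 855.50 mm²); the r=10.5 cylinder at (0.5, 1) gives a regular 32-gon of circumradius 10.5 (constant along its height) (area = (32/2)·10.500²·sin(360°/32) = 344.14 mm²); the r=11 cylinder at (3.5, 6) gives a regular 32-gon of circumradius 11 (constant along its height) (area = (32/2)·11.000²·sin(360°/32) = 377.69 mm²); After the difference (first − rest): starting from the 29×29.5 cube (855.50 mm²), the r=10.5 cylinder at (0.5, 1) partially overlaps it — only the 102.22 mm² overlap (of its 344.14 mm²) is removed, clipping the outline; the r=11 cylinder at (3.5, 6) partially overlaps it — only the 113.24 mm² overlap (of its 377.69 mm²) is removed, clipping the outline — area = 640.03 mm²; the cylinder at (5.5, -2.5) is absent (z outside [0.5, 5.5]); Subtracting the remaining from the first: none of the subtracted shapes is present at this height, so that combined region is unchanged — area = 640.03 mm². Checking containment: the cross-section at z = 6.24 is a subset of the cross-section at z = 6.

entirely on top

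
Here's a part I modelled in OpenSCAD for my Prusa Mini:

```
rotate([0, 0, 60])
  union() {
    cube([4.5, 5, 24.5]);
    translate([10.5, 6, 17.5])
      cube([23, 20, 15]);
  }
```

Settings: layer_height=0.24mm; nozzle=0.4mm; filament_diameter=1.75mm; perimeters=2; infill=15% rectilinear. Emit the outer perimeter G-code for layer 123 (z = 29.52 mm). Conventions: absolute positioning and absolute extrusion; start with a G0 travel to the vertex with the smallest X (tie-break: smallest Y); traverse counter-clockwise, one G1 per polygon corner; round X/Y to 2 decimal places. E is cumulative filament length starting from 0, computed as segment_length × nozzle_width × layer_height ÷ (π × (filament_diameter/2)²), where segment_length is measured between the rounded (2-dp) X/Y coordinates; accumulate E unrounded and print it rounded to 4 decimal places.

At z = 29.52 mm: the cube does not reach this height (z outside [0, 24.5]); the 23×20 cube at (10.5, 6) contributes its full rectangle; Taking the union: only the 23×20 cube at (10.5, 6) is present, so the union is just that shape — 1 connected region; (whole slice rotated 60° about Z — lengths, areas and connectivity unchanged). The outline is a single polygon with 4 vertices. Extrusion per mm of travel: 0.4 × 0.24 / (π × 0.875²) = 0.039912. Accumulating E over each segment gives final E = 3.4325.

G0 X-17.27 Y22.09 Z29.52
G1 X0.05 Y12.09 E0.7982
G1 X11.55 Y32.01 E1.7163
G1 X-5.77 Y42.01 E2.5145
G1 X-17.27 Y22.09 E3.4325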